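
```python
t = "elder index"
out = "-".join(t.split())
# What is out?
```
Trace:
  t='elder index'
  t='elder index', out='elder-index'

Final answer: 'elder-index'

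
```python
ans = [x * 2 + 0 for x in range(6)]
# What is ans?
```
Trace:
  x=0
  x=1
  x=2
  x=3
  x=4
  x=5
  ans=[0, 2, 4, 6, 8, 10]

Final answer: [0, 2, 4, 6, 8, 10]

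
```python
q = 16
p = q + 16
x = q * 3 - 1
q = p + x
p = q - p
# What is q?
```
Trace:
  q=16
  q=16, p=32
  q=16, p=32, x=47
  q=79, p=32, x=47
  q=79, p=47, x=47

Final answer: 79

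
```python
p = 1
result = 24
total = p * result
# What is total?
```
Trace:
  p=1
  p=1, result=24
  p=1, result=24, total=24

Final answer: 24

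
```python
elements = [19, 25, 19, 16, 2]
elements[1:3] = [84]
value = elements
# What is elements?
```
Trace:
  elements=[19, 25, 19, 16, 2]
  elements=[19, 84, 16, 2]
  elements=[19, 84, 16, 2], value=[19, 84, 16, 2]

Final answer: [19, 84, 16, 2]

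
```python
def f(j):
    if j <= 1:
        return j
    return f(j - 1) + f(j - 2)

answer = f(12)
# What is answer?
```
Call trace (a repeated sub-call is expanded the first time; later identical calls just restate its return value):
f(j=12)
  f(j=11)
    f(j=10)
      f(j=9)
        f(j=8)
          f(j=7)
            f(j=6)
              f(j=5)
                f(j=4)
                  f(j=3)
                    f(j=2)
                      f(j=1)
                      -> return 1
                      f(j=0)
                      -> return 0
                    -> return 1
                    f(j=1)
                    -> return 1
                  -> return 2
                  f(j=2) -> return 1  (same call as traced above)
                -> return 3
                f(j=3) -> return 2  (same call as traced above)
              -> return 5
              f(j=4) -> return 3  (same call as traced above)
            -> return 8
            f(j=5) -> return 5  (same call as traced above)
          -> return 13
          f(j=6) -> return 8  (same call as traced above)
        -> return 21
        f(j=7) -> return 13  (same call as traced above)
      -> return 34
      f(j=8) -> return 21  (same call as traced above)
    -> return 55
    f(j=9) -> return 34  (same call as traced above)
  -> return 89
  f(j=10) -> return 55  (same call as traced above)
-> return 144

Final answer: 144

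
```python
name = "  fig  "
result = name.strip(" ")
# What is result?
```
Trace:
  name='  fig  '
  name='  fig  ', result='fig'

Final answer: 'fig'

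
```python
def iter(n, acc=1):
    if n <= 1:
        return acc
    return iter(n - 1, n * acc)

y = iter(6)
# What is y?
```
Call trace:
iter(n=6, acc=1)
  iter(n=5, acc=6)
    iter(n=4, acc=30)
      iter(n=3, acc=120)
        iter(n=2, acc=360)
          iter(n=1, acc=720)
          -> return 720
        -> return 720
      -> return 720
    -> return 720
  -> return 720
-> return 720

Final answer: 720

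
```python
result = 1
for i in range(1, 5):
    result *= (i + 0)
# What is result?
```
Trace:
  result=1
  result=1, i=1
  result=2, i=2
  result=6, i=3
  result=24, i=4

Final answer: 24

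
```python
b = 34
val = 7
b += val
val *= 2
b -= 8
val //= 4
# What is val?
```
Trace:
  b=34
  b=34, val=7
  b=41, val=7
  b=41, val=14
  b=33, val=14
  b=33, val=3

Final answer: 3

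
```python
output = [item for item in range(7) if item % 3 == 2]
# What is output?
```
Trace:
  item=0
  item=1
  item=2
  item=3
  item=4
  item=5
  item=6
  output=[2, 5]

Final answer: [2, 5]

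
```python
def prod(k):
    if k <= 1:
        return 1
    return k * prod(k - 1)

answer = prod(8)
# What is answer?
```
Call trace:
prod(k=8)
  prod(k=7)
    prod(k=6)
      prod(k=5)
        prod(k=4)
          prod(k=3)
            prod(k=2)
              prod(k=1)
              -> return 1
            -> return 2
          -> return 6
        -> return 24
      -> return 120
    -> return 720
  -> return 5040
-> return 40320

Final answer: 40320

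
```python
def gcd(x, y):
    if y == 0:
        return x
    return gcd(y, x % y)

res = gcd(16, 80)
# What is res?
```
Call trace:
gcd(x=16, y=80)
  gcd(x=80, y=16)
    gcd(x=16, y=0)
    -> return 16
  -> return 16
-> return 16

Final answer: 16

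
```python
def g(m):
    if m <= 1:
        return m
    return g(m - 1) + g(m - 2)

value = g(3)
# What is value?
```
Call trace:
g(m=3)
  g(m=2)
    g(m=1)
    -> return 1
    g(m=0)
    -> return 0
  -> return 1
  g(m=1)
  -> return 1
-> return 2

Final answer: 2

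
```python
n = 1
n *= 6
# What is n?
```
Trace:
  n=1
  n=6

Final answer: 6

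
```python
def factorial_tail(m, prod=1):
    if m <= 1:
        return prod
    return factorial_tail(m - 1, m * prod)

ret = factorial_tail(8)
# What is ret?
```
Call trace:
factorial_tail(m=8, prod=1)
  factorial_tail(m=7, prod=8)
    factorial_tail(m=6, prod=56)
      factorial_tail(m=5, prod=336)
        factorial_tail(m=4, prod=1680)
          factorial_tail(m=3, prod=6720)
            factorial_tail(m=2, prod=20160)
              factorial_tail(m=1, prod=40320)
              -> return 40320
            -> return 40320
          -> return 40320
        -> return 40320
      -> return 40320
    -> return 40320
  -> return 40320
-> return 40320

Final answer: 40320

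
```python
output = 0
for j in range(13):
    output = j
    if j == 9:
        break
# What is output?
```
Trace:
  output=0
  output=0, j=0
  output=1, j=1
  output=2, j=2
  output=3, j=3
  output=4, j=4
  output=5, j=5
  output=6, j=6
  output=7, j=7
  output=8, j=8
  output=9, j=9

Final answer: 9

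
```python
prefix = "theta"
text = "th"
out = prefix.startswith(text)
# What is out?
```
Trace:
  prefix='theta'
  prefix='theta', text='th'
  prefix='theta', text='th', out=True

Final answer: True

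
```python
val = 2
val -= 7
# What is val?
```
Trace:
  val=2
  val=-5

Final answer: -5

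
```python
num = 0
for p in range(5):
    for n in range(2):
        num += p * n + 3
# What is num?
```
Trace:
  num=0
  num=3, p=0, n=0
  num=6, p=0, n=1
  num=9, p=1, n=0
  num=13, p=1, n=1
  num=16, p=2, n=0
  num=21, p=2, n=1
  num=24, p=3, n=0
  num=30, p=3, n=1
  num=33, p=4, n=0
  num=40, p=4, n=1

Final answer: 40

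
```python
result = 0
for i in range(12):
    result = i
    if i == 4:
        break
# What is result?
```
Trace:
  result=0
  result=0, i=0
  result=1, i=1
  result=2, i=2
  result=3, i=3
  result=4, i=4

Final answer: 4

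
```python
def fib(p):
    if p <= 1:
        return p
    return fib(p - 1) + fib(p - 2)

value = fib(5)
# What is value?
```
Call trace (a repeated sub-call is expanded the first time; later identical calls just restate its return value):
fib(p=5)
  fib(p=4)
    fib(p=3)
      fib(p=2)
        fib(p=1)
        -> return 1
        fib(p=0)
        -> return 0
      -> return 1
      fib(p=1)
      -> return 1
    -> return 2
    fib(p=2) -> return 1  (same call as traced above)
  -> return 3
  fib(p=3) -> return 2  (same call as traced above)
-> return 5

Final answer: 5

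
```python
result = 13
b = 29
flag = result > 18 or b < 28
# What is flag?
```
Trace:
  result=13
  result=13, b=29
  result=13, b=29, flag=False

Final answer: False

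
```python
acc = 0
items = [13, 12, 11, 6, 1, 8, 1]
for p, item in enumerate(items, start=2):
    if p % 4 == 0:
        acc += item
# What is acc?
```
Trace:
  acc=0
  acc=0, p=2, item=13
  acc=0, p=3, item=12
  acc=11, p=4, item=11
  acc=11, p=5, item=6
  acc=11, p=6, item=1
  acc=11, p=7, item=8
  acc=12, p=8, item=1

Final answer: 12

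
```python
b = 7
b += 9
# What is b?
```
Trace:
  b=7
  b=16

Final answer: 16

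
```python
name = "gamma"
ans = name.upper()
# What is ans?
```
Trace:
  name='gamma'
  name='gamma', ans='GAMMA'

Final answer: 'GAMMA'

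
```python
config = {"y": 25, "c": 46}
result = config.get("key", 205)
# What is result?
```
Trace:
  config={'y': 25, 'c': 46}
  config={'y': 25, 'c': 46}, result=205

Final answer: 205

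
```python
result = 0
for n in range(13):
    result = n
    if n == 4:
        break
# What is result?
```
Trace:
  result=0
  result=0, n=0
  result=1, n=1
  result=2, n=2
  result=3, n=3
  result=4, n=4

Final answer: 4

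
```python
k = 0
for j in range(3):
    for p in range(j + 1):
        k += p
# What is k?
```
Trace:
  k=0
  k=0, j=0, p=0
  k=0, j=1, p=0
  k=1, j=1, p=1
  k=1, j=2, p=0
  k=2, j=2, p=1
  k=4, j=2, p=2

Final answer: 4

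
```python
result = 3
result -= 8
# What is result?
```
Trace:
  result=3
  result=-5

Final answer: -5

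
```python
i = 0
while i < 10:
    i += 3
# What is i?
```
Trace:
  i=0
  i=3
  i=6
  i=9
  i=12

Final answer: 12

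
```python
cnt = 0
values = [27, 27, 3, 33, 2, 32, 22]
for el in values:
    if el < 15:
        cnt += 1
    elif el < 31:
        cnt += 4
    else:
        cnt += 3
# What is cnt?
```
Trace:
  cnt=0
  cnt=4, el=27
  cnt=8, el=27
  cnt=9, el=3
  cnt=12, el=33
  cnt=13, el=2
  cnt=16, el=32
  cnt=20, el=22

Final answer: 20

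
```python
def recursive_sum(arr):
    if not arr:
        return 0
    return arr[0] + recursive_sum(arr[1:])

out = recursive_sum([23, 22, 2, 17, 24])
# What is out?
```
Call trace:
recursive_sum(arr=[23, 22, 2, 17, 24])
  recursive_sum(arr=[22, 2, 17, 24])
    recursive_sum(arr=[2, 17, 24])
      recursive_sum(arr=[17, 24])
        recursive_sum(arr=[24])
          recursive_sum(arr=[])
          -> return 0
        -> return 24
      -> return 41
    -> return 43
  -> return 65
-> return 88

Final answer: 88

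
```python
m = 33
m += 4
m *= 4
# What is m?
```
Trace:
  m=33
  m=37
  m=148

Final answer: 148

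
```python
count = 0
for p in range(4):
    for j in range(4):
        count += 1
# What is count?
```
Trace:
  count=0
  count=1, p=0, j=0
  count=2, p=0, j=1
  count=3, p=0, j=2
  count=4, p=0, j=3
  count=5, p=1, j=0
  count=6, p=1, j=1
  count=7, p=1, j=2
  count=8, p=1, j=3
  count=9, p=2, j=0
  count=10, p=2, j=1
  count=11, p=2, j=2
  count=12, p=2, j=3
  count=13, p=3, j=0
  count=14, p=3, j=1
  count=15, p=3, j=2
  count=16, p=3, j=3

Final answer: 16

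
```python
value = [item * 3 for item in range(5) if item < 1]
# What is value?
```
Trace:
  item=0
  item=1
  item=2
  item=3
  item=4
  value=[0]

Final answer: [0]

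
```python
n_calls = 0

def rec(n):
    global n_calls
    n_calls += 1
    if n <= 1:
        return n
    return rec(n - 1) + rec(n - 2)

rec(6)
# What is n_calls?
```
Call trace (a repeated sub-call is expanded the first time; later identical calls just restate its return value):
rec(n=6)
  rec(n=5)
    rec(n=4)
      rec(n=3)
        rec(n=2)
          rec(n=1)
          -> return 1
          rec(n=0)
          -> return 0
        -> return 1
        rec(n=1)
        -> return 1
      -> return 2
      rec(n=2) -> return 1  (same call as traced above)
    -> return 3
    rec(n=3) -> return 2  (same call as traced above)
  -> return 5
  rec(n=4) -> return 3  (same call as traced above)
-> return 8

n_calls is incremented once per call, so count the calls in each subtree. Let C(n) = number of calls made by rec(n).
C(0) = C(1) = 1 (base case, no recursion); C(n) = 1 + C(n - 1) + C(n - 2) otherwise.
C(2) = 1 + C(1) + C(0) = 1 + 1 + 1 = 3
C(3) = 1 + C(2) + C(1) = 1 + 3 + 1 = 5
C(4) = 1 + C(3) + C(2) = 1 + 5 + 3 = 9
C(5) = 1 + C(4) + C(3) = 1 + 9 + 5 = 15
C(6) = 1 + C(5) + C(4) = 1 + 15 + 9 = 25
n_calls = C(6) = 25

Final answer: 25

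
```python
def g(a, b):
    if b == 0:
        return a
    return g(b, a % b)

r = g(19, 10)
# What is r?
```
Call trace:
g(a=19, b=10)
  g(a=10, b=9)
    g(a=9, b=1)
      g(a=1, b=0)
      -> return 1
    -> return 1
  -> return 1
-> return 1

Final answer: 1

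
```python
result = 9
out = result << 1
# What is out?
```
Trace:
  result=9
  result=9, out=18

Final answer: 18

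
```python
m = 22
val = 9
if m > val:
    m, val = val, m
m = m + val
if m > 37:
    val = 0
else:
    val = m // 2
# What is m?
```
Trace:
  m=22
  m=22, val=9
  m=9, val=22
  m=31, val=22
  m=31, val=15

Final answer: 31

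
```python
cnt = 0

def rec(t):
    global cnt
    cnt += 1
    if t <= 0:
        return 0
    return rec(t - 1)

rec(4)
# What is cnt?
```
Call trace:
rec(t=4)
  rec(t=3)
    rec(t=2)
      rec(t=1)
        rec(t=0)
        -> return 0
      -> return 0
    -> return 0
  -> return 0
-> return 0

cnt is incremented once per call. rec is entered once for each t = 4, 3, 2, 1, 0 (the t <= 0 call returns without recursing), i.e. 4 + 1 calls.
cnt = 5

Final answer: 5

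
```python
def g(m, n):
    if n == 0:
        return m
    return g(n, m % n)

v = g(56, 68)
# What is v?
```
Call trace:
g(m=56, n=68)
  g(m=68, n=56)
    g(m=56, n=12)
      g(m=12, n=8)
        g(m=8, n=4)
          g(m=4, n=0)
          -> return 4
        -> return 4
      -> return 4
    -> return 4
  -> return 4
-> return 4

Final answer: 4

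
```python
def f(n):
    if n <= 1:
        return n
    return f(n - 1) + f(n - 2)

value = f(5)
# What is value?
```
Call trace (a repeated sub-call is expanded the first time; later identical calls just restate its return value):
f(n=5)
  f(n=4)
    f(n=3)
      f(n=2)
        f(n=1)
        -> return 1
        f(n=0)
        -> return 0
      -> return 1
      f(n=1)
      -> return 1
    -> return 2
    f(n=2) -> return 1  (same call as traced above)
  -> return 3
  f(n=3) -> return 2  (same call as traced above)
-> return 5

Final answer: 5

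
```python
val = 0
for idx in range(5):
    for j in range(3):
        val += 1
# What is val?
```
Trace:
  val=0
  val=1, idx=0, j=0
  val=2, idx=0, j=1
  val=3, idx=0, j=2
  val=4, idx=1, j=0
  val=5, idx=1, j=1
  val=6, idx=1, j=2
  val=7, idx=2, j=0
  val=8, idx=2, j=1
  val=9, idx=2, j=2
  val=10, idx=3, j=0
  val=11, idx=3, j=1
  val=12, idx=3, j=2
  val=13, idx=4, j=0
  val=14, idx=4, j=1
  val=15, idx=4, j=2

Final answer: 15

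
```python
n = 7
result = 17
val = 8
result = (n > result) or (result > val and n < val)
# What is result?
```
Trace:
  n=7
  n=7, result=17
  n=7, result=17, val=8
  n=7, result=True, val=8

Final answer: True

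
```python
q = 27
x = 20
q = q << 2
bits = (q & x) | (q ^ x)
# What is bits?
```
Trace:
  q=27
  q=27, x=20
  q=108, x=20
  q=108, x=20, bits=124

Final answer: 124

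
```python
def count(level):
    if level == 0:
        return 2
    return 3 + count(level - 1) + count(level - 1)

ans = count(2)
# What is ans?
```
Call trace (a repeated sub-call is expanded the first time; later identical calls just restate its return value):
count(level=2)
  count(level=1)
    count(level=0)
    -> return 2
    count(level=0)
    -> return 2
  -> return 7
  count(level=1) -> return 7  (same call as traced above)
-> return 17

Final answer: 17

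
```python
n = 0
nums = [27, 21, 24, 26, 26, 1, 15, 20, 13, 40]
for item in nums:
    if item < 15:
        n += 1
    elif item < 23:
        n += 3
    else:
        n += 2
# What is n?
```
Trace:
  n=0
  n=2, item=27
  n=5, item=21
  n=7, item=24
  n=9, item=26
  n=11, item=26
  n=12, item=1
  n=15, item=15
  n=18, item=20
  n=19, item=13
  n=21, item=40

Final answer: 21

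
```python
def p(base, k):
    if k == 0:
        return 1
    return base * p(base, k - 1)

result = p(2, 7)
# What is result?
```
Call trace:
p(base=2, k=7)
  p(base=2, k=6)
    p(base=2, k=5)
      p(base=2, k=4)
        p(base=2, k=3)
          p(base=2, k=2)
            p(base=2, k=1)
              p(base=2, k=0)
              -> return 1
            -> return 2
          -> return 4
        -> return 8
      -> return 16
    -> return 32
  -> return 64
-> return 128

Final answer: 128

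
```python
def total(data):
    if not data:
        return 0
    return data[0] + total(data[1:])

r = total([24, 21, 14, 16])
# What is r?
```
Call trace:
total(data=[24, 21, 14, 16])
  total(data=[21, 14, 16])
    total(data=[14, 16])
      total(data=[16])
        total(data=[])
        -> return 0
      -> return 16
    -> return 30
  -> return 51
-> return 75

Final answer: 75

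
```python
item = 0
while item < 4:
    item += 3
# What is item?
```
Trace:
  item=0
  item=3
  item=6

Final answer: 6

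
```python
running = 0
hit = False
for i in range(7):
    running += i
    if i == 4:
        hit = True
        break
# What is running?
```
Trace:
  running=0
  running=0, hit=False
  running=0, hit=False, i=0
  running=1, hit=False, i=1
  running=3, hit=False, i=2
  running=6, hit=False, i=3
  running=10, hit=True, i=4

Final answer: 10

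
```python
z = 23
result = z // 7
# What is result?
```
Trace:
  z=23
  z=23, result=3

Final answer: 3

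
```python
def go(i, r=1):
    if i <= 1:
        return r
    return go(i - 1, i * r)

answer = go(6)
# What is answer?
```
Call trace:
go(i=6, r=1)
  go(i=5, r=6)
    go(i=4, r=30)
      go(i=3, r=120)
        go(i=2, r=360)
          go(i=1, r=720)
          -> return 720
        -> return 720
      -> return 720
    -> return 720
  -> return 720
-> return 720

Final answer: 720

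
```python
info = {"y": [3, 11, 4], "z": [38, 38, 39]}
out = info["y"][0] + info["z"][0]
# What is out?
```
Trace:
  info={'y': [3, 11, 4], 'z': [38, 38, 39]}
  info={'y': [3, 11, 4], 'z': [38, 38, 39]}, out=41

Final answer: 41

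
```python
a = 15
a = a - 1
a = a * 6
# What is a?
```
Trace:
  a=15
  a=14
  a=84

Final answer: 84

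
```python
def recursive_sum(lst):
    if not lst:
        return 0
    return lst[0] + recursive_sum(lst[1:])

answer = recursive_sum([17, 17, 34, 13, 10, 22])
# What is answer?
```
Call trace:
recursive_sum(lst=[17, 17, 34, 13, 10, 22])
  recursive_sum(lst=[17, 34, 13, 10, 22])
    recursive_sum(lst=[34, 13, 10, 22])
      recursive_sum(lst=[13, 10, 22])
        recursive_sum(lst=[10, 22])
          recursive_sum(lst=[22])
            recursive_sum(lst=[])
            -> return 0
          -> return 22
        -> return 32
      -> return 45
    -> return 79
  -> return 96
-> return 113

Final answer: 113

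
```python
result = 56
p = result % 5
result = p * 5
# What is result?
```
Trace:
  result=56
  result=56, p=1
  result=5, p=1

Final answer: 5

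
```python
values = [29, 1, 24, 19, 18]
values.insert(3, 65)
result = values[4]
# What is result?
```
Trace:
  values=[29, 1, 24, 19, 18]
  values=[29, 1, 24, 65, 19, 18]
  values=[29, 1, 24, 65, 19, 18], result=19

Final answer: 19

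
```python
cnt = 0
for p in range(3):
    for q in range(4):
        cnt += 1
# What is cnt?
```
Trace:
  cnt=0
  cnt=1, p=0, q=0
  cnt=2, p=0, q=1
  cnt=3, p=0, q=2
  cnt=4, p=0, q=3
  cnt=5, p=1, q=0
  cnt=6, p=1, q=1
  cnt=7, p=1, q=2
  cnt=8, p=1, q=3
  cnt=9, p=2, q=0
  cnt=10, p=2, q=1
  cnt=11, p=2, q=2
  cnt=12, p=2, q=3

Final answer: 12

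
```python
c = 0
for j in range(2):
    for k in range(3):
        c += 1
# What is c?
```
Trace:
  c=0
  c=1, j=0, k=0
  c=2, j=0, k=1
  c=3, j=0, k=2
  c=4, j=1, k=0
  c=5, j=1, k=1
  c=6, j=1, k=2

Final answer: 6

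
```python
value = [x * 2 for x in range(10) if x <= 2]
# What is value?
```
Trace:
  x=0
  x=1
  x=2
  x=3
  x=4
  x=5
  x=6
  x=7
  x=8
  x=9
  value=[0, 2, 4]

Final answer: [0, 2, 4]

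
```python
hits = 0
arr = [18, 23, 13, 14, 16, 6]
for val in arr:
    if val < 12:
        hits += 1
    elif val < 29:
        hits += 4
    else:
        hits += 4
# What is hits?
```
Trace:
  hits=0
  hits=4, val=18
  hits=8, val=23
  hits=12, val=13
  hits=16, val=14
  hits=20, val=16
  hits=21, val=6

Final answer: 21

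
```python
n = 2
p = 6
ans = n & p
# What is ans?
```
Trace:
  n=2
  n=2, p=6
  n=2, p=6, ans=2

Final answer: 2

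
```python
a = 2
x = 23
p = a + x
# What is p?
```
Trace:
  a=2
  a=2, x=23
  a=2, x=23, p=25

Final answer: 25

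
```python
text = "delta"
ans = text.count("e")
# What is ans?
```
Trace:
  text='delta'
  text='delta', ans=1

Final answer: 1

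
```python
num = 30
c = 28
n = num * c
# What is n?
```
Trace:
  num=30
  num=30, c=28
  num=30, c=28, n=840

Final answer: 840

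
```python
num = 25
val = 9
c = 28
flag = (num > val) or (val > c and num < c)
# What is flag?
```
Trace:
  num=25
  num=25, val=9
  num=25, val=9, c=28
  num=25, val=9, c=28, flag=True

Final answer: True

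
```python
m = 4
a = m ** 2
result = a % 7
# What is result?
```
Trace:
  m=4
  m=4, a=16
  m=4, a=16, result=2

Final answer: 2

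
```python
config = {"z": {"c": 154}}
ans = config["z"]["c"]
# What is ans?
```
Trace:
  config={'z': {'c': 154}}
  config={'z': {'c': 154}}, ans=154

Final answer: 154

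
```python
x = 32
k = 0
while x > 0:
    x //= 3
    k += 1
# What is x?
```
Trace:
  x=32
  x=32, k=0
  x=10, k=1
  x=3, k=2
  x=1, k=3
  x=0, k=4

Final answer: 0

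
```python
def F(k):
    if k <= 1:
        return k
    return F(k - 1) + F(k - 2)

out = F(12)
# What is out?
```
Call trace (a repeated sub-call is expanded the first time; later identical calls just restate its return value):
F(k=12)
  F(k=11)
    F(k=10)
      F(k=9)
        F(k=8)
          F(k=7)
            F(k=6)
              F(k=5)
                F(k=4)
                  F(k=3)
                    F(k=2)
                      F(k=1)
                      -> return 1
                      F(k=0)
                      -> return 0
                    -> return 1
                    F(k=1)
                    -> return 1
                  -> return 2
                  F(k=2) -> return 1  (same call as traced above)
                -> return 3
                F(k=3) -> return 2  (same call as traced above)
              -> return 5
              F(k=4) -> return 3  (same call as traced above)
            -> return 8
            F(k=5) -> return 5  (same call as traced above)
          -> return 13
          F(k=6) -> return 8  (same call as traced above)
        -> return 21
        F(k=7) -> return 13  (same call as traced above)
      -> return 34
      F(k=8) -> return 21  (same call as traced above)
    -> return 55
    F(k=9) -> return 34  (same call as traced above)
  -> return 89
  F(k=10) -> return 55  (same call as traced above)
-> return 144

Final answer: 144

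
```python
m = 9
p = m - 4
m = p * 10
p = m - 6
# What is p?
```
Trace:
  m=9
  m=9, p=5
  m=50, p=5
  m=50, p=44

Final answer: 44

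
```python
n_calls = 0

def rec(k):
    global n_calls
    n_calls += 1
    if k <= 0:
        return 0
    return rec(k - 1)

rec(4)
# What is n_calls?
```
Call trace:
rec(k=4)
  rec(k=3)
    rec(k=2)
      rec(k=1)
        rec(k=0)
        -> return 0
      -> return 0
    -> return 0
  -> return 0
-> return 0

n_calls is incremented once per call. rec is entered once for each k = 4, 3, 2, 1, 0 (the k <= 0 call returns without recursing), i.e. 4 + 1 calls.
n_calls = 5

Final answer: 5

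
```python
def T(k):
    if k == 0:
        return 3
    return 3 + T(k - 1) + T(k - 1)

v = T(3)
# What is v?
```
Call trace (a repeated sub-call is expanded the first time; later identical calls just restate its return value):
T(k=3)
  T(k=2)
    T(k=1)
      T(k=0)
      -> return 3
      T(k=0)
      -> return 3
    -> return 9
    T(k=1) -> return 9  (same call as traced above)
  -> return 21
  T(k=2) -> return 21  (same call as traced above)
-> return 45

Final answer: 45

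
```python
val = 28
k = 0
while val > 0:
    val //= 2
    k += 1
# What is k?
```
Trace:
  val=28
  val=28, k=0
  val=14, k=1
  val=7, k=2
  val=3, k=3
  val=1, k=4
  val=0, k=5

Final answer: 5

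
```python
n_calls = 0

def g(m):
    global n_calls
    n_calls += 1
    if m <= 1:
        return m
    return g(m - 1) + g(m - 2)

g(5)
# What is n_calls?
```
Call trace (a repeated sub-call is expanded the first time; later identical calls just restate its return value):
g(m=5)
  g(m=4)
    g(m=3)
      g(m=2)
        g(m=1)
        -> return 1
        g(m=0)
        -> return 0
      -> return 1
      g(m=1)
      -> return 1
    -> return 2
    g(m=2) -> return 1  (same call as traced above)
  -> return 3
  g(m=3) -> return 2  (same call as traced above)
-> return 5

n_calls is incremented once per call, so count the calls in each subtree. Let C(m) = number of calls made by g(m).
C(0) = C(1) = 1 (base case, no recursion); C(m) = 1 + C(m - 1) + C(m - 2) otherwise.
C(2) = 1 + C(1) + C(0) = 1 + 1 + 1 = 3
C(3) = 1 + C(2) + C(1) = 1 + 3 + 1 = 5
C(4) = 1 + C(3) + C(2) = 1 + 5 + 3 = 9
C(5) = 1 + C(4) + C(3) = 1 + 9 + 5 = 15
n_calls = C(5) = 15

Final answer: 15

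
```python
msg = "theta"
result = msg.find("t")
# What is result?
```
Trace:
  msg='theta'
  msg='theta', result=0

Final answer: 0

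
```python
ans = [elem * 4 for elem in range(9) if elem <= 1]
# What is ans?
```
Trace:
  elem=0
  elem=1
  elem=2
  elem=3
  elem=4
  elem=5
  elem=6
  elem=7
  elem=8
  ans=[0, 4]

Final answer: [0, 4]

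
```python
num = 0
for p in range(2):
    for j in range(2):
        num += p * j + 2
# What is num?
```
Trace:
  num=0
  num=2, p=0, j=0
  num=4, p=0, j=1
  num=6, p=1, j=0
  num=9, p=1, j=1

Final answer: 9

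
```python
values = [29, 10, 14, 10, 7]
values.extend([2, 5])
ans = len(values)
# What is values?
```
Trace:
  values=[29, 10, 14, 10, 7]
  values=[29, 10, 14, 10, 7, 2, 5]
  values=[29, 10, 14, 10, 7, 2, 5], ans=7

Final answer: [29, 10, 14, 10, 7, 2, 5]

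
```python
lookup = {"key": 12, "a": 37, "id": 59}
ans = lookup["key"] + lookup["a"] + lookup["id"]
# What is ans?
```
Trace:
  lookup={'key': 12, 'a': 37, 'id': 59}
  lookup={'key': 12, 'a': 37, 'id': 59}, ans=108

Final answer: 108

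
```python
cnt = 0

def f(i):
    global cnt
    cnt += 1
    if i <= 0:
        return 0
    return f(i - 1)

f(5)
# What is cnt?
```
Call trace:
f(i=5)
  f(i=4)
    f(i=3)
      f(i=2)
        f(i=1)
          f(i=0)
          -> return 0
        -> return 0
      -> return 0
    -> return 0
  -> return 0
-> return 0

cnt is incremented once per call. f is entered once for each i = 5, 4, 3, 2, 1, 0 (the i <= 0 call returns without recursing), i.e. 5 + 1 calls.
cnt = 6

Final answer: 6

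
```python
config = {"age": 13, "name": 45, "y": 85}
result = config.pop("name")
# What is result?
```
Trace:
  config={'age': 13, 'name': 45, 'y': 85}
  config={'age': 13, 'y': 85}, result=45

Final answer: 45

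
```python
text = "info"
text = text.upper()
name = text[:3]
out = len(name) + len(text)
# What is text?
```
Trace:
  text='info'
  text='INFO'
  text='INFO', name='INF'
  text='INFO', name='INF', out=7

Final answer: 'INFO'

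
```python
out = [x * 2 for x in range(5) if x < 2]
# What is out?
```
Trace:
  x=0
  x=1
  x=2
  x=3
  x=4
  out=[0, 2]

Final answer: [0, 2]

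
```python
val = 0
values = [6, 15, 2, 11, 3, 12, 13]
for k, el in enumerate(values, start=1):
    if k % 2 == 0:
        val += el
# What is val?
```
Trace:
  val=0
  val=0, k=1, el=6
  val=15, k=2, el=15
  val=15, k=3, el=2
  val=26, k=4, el=11
  val=26, k=5, el=3
  val=38, k=6, el=12
  val=38, k=7, el=13

Final answer: 38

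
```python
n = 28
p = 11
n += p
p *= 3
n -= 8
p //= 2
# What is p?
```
Trace:
  n=28
  n=28, p=11
  n=39, p=11
  n=39, p=33
  n=31, p=33
  n=31, p=16

Final answer: 16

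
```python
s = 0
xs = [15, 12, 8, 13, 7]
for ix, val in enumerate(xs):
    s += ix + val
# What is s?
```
Trace:
  s=0
  s=15, ix=0, val=15
  s=28, ix=1, val=12
  s=38, ix=2, val=8
  s=54, ix=3, val=13
  s=65, ix=4, val=7

Final answer: 65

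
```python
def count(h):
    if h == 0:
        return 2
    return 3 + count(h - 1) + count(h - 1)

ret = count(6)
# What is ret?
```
Call trace (a repeated sub-call is expanded the first time; later identical calls just restate its return value):
count(h=6)
  count(h=5)
    count(h=4)
      count(h=3)
        count(h=2)
          count(h=1)
            count(h=0)
            -> return 2
            count(h=0)
            -> return 2
          -> return 7
          count(h=1) -> return 7  (same call as traced above)
        -> return 17
        count(h=2) -> return 17  (same call as traced above)
      -> return 37
      count(h=3) -> return 37  (same call as traced above)
    -> return 77
    count(h=4) -> return 77  (same call as traced above)
  -> return 157
  count(h=5) -> return 157  (same call as traced above)
-> return 317

Final answer: 317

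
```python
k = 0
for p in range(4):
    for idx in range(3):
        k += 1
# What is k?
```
Trace:
  k=0
  k=1, p=0, idx=0
  k=2, p=0, idx=1
  k=3, p=0, idx=2
  k=4, p=1, idx=0
  k=5, p=1, idx=1
  k=6, p=1, idx=2
  k=7, p=2, idx=0
  k=8, p=2, idx=1
  k=9, p=2, idx=2
  k=10, p=3, idx=0
  k=11, p=3, idx=1
  k=12, p=3, idx=2

Final answer: 12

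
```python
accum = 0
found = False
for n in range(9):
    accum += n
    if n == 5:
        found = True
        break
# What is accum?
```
Trace:
  accum=0
  accum=0, found=False
  accum=0, found=False, n=0
  accum=1, found=False, n=1
  accum=3, found=False, n=2
  accum=6, found=False, n=3
  accum=10, found=False, n=4
  accum=15, found=True, n=5

Final answer: 15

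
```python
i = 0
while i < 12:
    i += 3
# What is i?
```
Trace:
  i=0
  i=3
  i=6
  i=9
  i=12

Final answer: 12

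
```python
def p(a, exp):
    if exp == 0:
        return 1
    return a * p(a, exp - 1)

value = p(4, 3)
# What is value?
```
Call trace:
p(a=4, exp=3)
  p(a=4, exp=2)
    p(a=4, exp=1)
      p(a=4, exp=0)
      -> return 1
    -> return 4
  -> return 16
-> return 64

Final answer: 64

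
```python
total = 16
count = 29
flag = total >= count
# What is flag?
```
Trace:
  total=16
  total=16, count=29
  total=16, count=29, flag=False

Final answer: False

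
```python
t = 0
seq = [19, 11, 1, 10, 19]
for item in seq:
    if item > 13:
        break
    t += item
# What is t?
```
Trace:
  t=0
  t=0, item=19

Final answer: 0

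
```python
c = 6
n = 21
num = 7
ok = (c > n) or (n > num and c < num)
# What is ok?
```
Trace:
  c=6
  c=6, n=21
  c=6, n=21, num=7
  c=6, n=21, num=7, ok=True

Final answer: True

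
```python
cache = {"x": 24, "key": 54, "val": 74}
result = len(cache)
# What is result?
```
Trace:
  cache={'x': 24, 'key': 54, 'val': 74}
  cache={'x': 24, 'key': 54, 'val': 74}, result=3

Final answer: 3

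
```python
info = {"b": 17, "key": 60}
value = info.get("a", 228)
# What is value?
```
Trace:
  info={'b': 17, 'key': 60}
  info={'b': 17, 'key': 60}, value=228

Final answer: 228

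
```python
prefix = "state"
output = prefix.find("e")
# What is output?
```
Trace:
  prefix='state'
  prefix='state', output=4

Final answer: 4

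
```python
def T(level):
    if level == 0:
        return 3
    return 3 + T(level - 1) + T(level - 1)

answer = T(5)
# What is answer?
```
Call trace (a repeated sub-call is expanded the first time; later identical calls just restate its return value):
T(level=5)
  T(level=4)
    T(level=3)
      T(level=2)
        T(level=1)
          T(level=0)
          -> return 3
          T(level=0)
          -> return 3
        -> return 9
        T(level=1) -> return 9  (same call as traced above)
      -> return 21
      T(level=2) -> return 21  (same call as traced above)
    -> return 45
    T(level=3) -> return 45  (same call as traced above)
  -> return 93
  T(level=4) -> return 93  (same call as traced above)
-> return 189

Final answer: 189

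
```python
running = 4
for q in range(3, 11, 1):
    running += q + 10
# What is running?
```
Trace:
  running=4
  running=17, q=3
  running=31, q=4
  running=46, q=5
  running=62, q=6
  running=79, q=7
  running=97, q=8
  running=116, q=9
  running=136, q=10

Final answer: 136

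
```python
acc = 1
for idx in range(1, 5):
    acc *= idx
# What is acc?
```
Trace:
  acc=1
  acc=1, idx=1
  acc=2, idx=2
  acc=6, idx=3
  acc=24, idx=4

Final answer: 24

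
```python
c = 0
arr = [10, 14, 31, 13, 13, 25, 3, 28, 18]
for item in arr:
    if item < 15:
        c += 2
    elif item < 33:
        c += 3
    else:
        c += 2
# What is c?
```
Trace:
  c=0
  c=2, item=10
  c=4, item=14
  c=7, item=31
  c=9, item=13
  c=11, item=13
  c=14, item=25
  c=16, item=3
  c=19, item=28
  c=22, item=18

Final answer: 22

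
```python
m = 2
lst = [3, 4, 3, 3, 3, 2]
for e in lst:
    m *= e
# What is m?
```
Trace:
  m=2
  m=6, e=3
  m=24, e=4
  m=72, e=3
  m=216, e=3
  m=648, e=3
  m=1296, e=2

Final answer: 1296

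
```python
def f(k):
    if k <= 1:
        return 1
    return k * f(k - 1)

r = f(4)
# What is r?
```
Call trace:
f(k=4)
  f(k=3)
    f(k=2)
      f(k=1)
      -> return 1
    -> return 2
  -> return 6
-> return 24

Final answer: 24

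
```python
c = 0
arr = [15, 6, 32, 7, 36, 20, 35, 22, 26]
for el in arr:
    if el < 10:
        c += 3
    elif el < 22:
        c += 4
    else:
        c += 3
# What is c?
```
Trace:
  c=0
  c=4, el=15
  c=7, el=6
  c=10, el=32
  c=13, el=7
  c=16, el=36
  c=20, el=20
  c=23, el=35
  c=26, el=22
  c=29, el=26

Final answer: 29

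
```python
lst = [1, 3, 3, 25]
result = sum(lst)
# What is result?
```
Trace:
  lst=[1, 3, 3, 25]
  lst=[1, 3, 3, 25], result=32

Final answer: 32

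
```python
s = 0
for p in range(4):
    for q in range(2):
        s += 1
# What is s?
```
Trace:
  s=0
  s=1, p=0, q=0
  s=2, p=0, q=1
  s=3, p=1, q=0
  s=4, p=1, q=1
  s=5, p=2, q=0
  s=6, p=2, q=1
  s=7, p=3, q=0
  s=8, p=3, q=1

Final answer: 8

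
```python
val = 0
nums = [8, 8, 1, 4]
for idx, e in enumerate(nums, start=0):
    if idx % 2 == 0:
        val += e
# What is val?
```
Trace:
  val=0
  val=8, idx=0, e=8
  val=8, idx=1, e=8
  val=9, idx=2, e=1
  val=9, idx=3, e=4

Final answer: 9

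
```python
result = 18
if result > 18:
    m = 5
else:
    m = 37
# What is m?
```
Trace:
  result=18
  result=18, m=37

Final answer: 37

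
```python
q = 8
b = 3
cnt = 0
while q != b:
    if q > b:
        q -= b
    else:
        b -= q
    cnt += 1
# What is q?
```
Trace:
  q=8
  q=8, b=3
  q=8, b=3, cnt=0
  q=5, b=3, cnt=1
  q=2, b=3, cnt=2
  q=2, b=1, cnt=3
  q=1, b=1, cnt=4

Final answer: 1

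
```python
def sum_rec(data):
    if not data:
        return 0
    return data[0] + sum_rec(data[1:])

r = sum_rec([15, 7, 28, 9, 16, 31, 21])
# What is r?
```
Call trace:
sum_rec(data=[15, 7, 28, 9, 16, 31, 21])
  sum_rec(data=[7, 28, 9, 16, 31, 21])
    sum_rec(data=[28, 9, 16, 31, 21])
      sum_rec(data=[9, 16, 31, 21])
        sum_rec(data=[16, 31, 21])
          sum_rec(data=[31, 21])
            sum_rec(data=[21])
              sum_rec(data=[])
              -> return 0
            -> return 21
          -> return 52
        -> return 68
      -> return 77
    -> return 105
  -> return 112
-> return 127

Final answer: 127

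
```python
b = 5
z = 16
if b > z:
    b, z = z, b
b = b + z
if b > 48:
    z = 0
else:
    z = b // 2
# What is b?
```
Trace:
  b=5
  b=5, z=16
  b=5, z=16
  b=21, z=16
  b=21, z=10

Final answer: 21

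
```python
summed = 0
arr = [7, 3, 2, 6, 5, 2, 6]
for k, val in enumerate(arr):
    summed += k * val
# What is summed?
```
Trace:
  summed=0
  summed=0, k=0, val=7
  summed=3, k=1, val=3
  summed=7, k=2, val=2
  summed=25, k=3, val=6
  summed=45, k=4, val=5
  summed=55, k=5, val=2
  summed=91, k=6, val=6

Final answer: 91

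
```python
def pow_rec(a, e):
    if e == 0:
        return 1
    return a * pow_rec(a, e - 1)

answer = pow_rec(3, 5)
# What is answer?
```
Call trace:
pow_rec(a=3, e=5)
  pow_rec(a=3, e=4)
    pow_rec(a=3, e=3)
      pow_rec(a=3, e=2)
        pow_rec(a=3, e=1)
          pow_rec(a=3, e=0)
          -> return 1
        -> return 3
      -> return 9
    -> return 27
  -> return 81
-> return 243

Final answer: 243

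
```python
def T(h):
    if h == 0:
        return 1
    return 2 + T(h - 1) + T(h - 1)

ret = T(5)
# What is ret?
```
Call trace (a repeated sub-call is expanded the first time; later identical calls just restate its return value):
T(h=5)
  T(h=4)
    T(h=3)
      T(h=2)
        T(h=1)
          T(h=0)
          -> return 1
          T(h=0)
          -> return 1
        -> return 4
        T(h=1) -> return 4  (same call as traced above)
      -> return 10
      T(h=2) -> return 10  (same call as traced above)
    -> return 22
    T(h=3) -> return 22  (same call as traced above)
  -> return 46
  T(h=4) -> return 46  (same call as traced above)
-> return 94

Final answer: 94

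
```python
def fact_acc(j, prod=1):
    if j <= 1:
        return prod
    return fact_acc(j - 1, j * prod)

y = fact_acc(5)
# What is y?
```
Call trace:
fact_acc(j=5, prod=1)
  fact_acc(j=4, prod=5)
    fact_acc(j=3, prod=20)
      fact_acc(j=2, prod=60)
        fact_acc(j=1, prod=120)
        -> return 120
      -> return 120
    -> return 120
  -> return 120
-> return 120

Final answer: 120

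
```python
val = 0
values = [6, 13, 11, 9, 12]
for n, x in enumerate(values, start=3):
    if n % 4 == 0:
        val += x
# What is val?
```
Trace:
  val=0
  val=0, n=3, x=6
  val=13, n=4, x=13
  val=13, n=5, x=11
  val=13, n=6, x=9
  val=13, n=7, x=12

Final answer: 13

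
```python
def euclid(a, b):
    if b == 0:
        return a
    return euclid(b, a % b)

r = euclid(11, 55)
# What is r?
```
Call trace:
euclid(a=11, b=55)
  euclid(a=55, b=11)
    euclid(a=11, b=0)
    -> return 11
  -> return 11
-> return 11

Final answer: 11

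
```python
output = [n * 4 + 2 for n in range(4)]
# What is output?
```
Trace:
  n=0
  n=1
  n=2
  n=3
  output=[2, 6, 10, 14]

Final answer: [2, 6, 10, 14]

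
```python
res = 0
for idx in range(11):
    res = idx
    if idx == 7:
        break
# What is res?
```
Trace:
  res=0
  res=0, idx=0
  res=1, idx=1
  res=2, idx=2
  res=3, idx=3
  res=4, idx=4
  res=5, idx=5
  res=6, idx=6
  res=7, idx=7

Final answer: 7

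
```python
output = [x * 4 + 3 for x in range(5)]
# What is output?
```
Trace:
  x=0
  x=1
  x=2
  x=3
  x=4
  output=[3, 7, 11, 15, 19]

Final answer: [3, 7, 11, 15, 19]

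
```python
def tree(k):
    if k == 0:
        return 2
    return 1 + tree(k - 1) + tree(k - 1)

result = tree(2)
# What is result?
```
Call trace (a repeated sub-call is expanded the first time; later identical calls just restate its return value):
tree(k=2)
  tree(k=1)
    tree(k=0)
    -> return 2
    tree(k=0)
    -> return 2
  -> return 5
  tree(k=1) -> return 5  (same call as traced above)
-> return 11

Final answer: 11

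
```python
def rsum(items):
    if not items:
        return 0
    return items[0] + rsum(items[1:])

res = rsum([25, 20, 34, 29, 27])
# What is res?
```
Call trace:
rsum(items=[25, 20, 34, 29, 27])
  rsum(items=[20, 34, 29, 27])
    rsum(items=[34, 29, 27])
      rsum(items=[29, 27])
        rsum(items=[27])
          rsum(items=[])
          -> return 0
        -> return 27
      -> return 56
    -> return 90
  -> return 110
-> return 135

Final answer: 135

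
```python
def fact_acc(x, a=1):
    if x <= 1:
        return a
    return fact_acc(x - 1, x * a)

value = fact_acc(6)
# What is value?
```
Call trace:
fact_acc(x=6, a=1)
  fact_acc(x=5, a=6)
    fact_acc(x=4, a=30)
      fact_acc(x=3, a=120)
        fact_acc(x=2, a=360)
          fact_acc(x=1, a=720)
          -> return 720
        -> return 720
      -> return 720
    -> return 720
  -> return 720
-> return 720

Final answer: 720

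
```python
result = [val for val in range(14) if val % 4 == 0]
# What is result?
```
Trace:
  val=0
  val=1
  val=2
  val=3
  val=4
  val=5
  val=6
  val=7
  val=8
  val=9
  val=10
  val=11
  val=12
  val=13
  result=[0, 4, 8, 12]

Final answer: [0, 4, 8, 12]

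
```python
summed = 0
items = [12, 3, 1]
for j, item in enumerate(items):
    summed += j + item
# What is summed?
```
Trace:
  summed=0
  summed=12, j=0, item=12
  summed=16, j=1, item=3
  summed=19, j=2, item=1

Final answer: 19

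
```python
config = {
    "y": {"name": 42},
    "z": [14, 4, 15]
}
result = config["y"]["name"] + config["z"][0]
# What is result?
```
Trace:
  config={'y': {'name': 42}, 'z': [14, 4, 15]}
  config={'y': {'name': 42}, 'z': [14, 4, 15]}, result=56

Final answer: 56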